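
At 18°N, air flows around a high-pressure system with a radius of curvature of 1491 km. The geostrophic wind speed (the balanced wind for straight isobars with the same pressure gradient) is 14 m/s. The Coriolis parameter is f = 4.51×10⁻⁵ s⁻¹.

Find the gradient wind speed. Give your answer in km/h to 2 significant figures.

72 km/h

Around a high, pressure-gradient force acts outward with centrifugal, so Coriolis balances both:
fV = (1/ρ)|∂P/∂n| + V²/R  →  V² − fR·V + fR·V_g = 0
With fR = 4.51×10⁻⁵ × 1491×10³ m = 67.2 m/s:
V = [fR − √((fR)² − 4 fR V_g)]/2 = [67.2 − √(67.2² − 4×67.2×14)]/2 = 19.9 m/s
Supergeostrophic (V > V_g = 14 m/s), as expected around a high.
Converting: 19.9 m/s × 3.6 = 72 km/h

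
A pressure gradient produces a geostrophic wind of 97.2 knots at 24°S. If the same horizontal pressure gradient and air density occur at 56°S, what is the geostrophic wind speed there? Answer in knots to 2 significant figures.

With the same pressure gradient and density, V_g ∝ 1/f ∝ 1/sin φ.
V₂ = V₁ · sin φ₁ / sin φ₂ = 97.2 × sin 24° / sin 56°
V₂ = 97.2 × 0.4067/0.8290 = 48 knots

48 knots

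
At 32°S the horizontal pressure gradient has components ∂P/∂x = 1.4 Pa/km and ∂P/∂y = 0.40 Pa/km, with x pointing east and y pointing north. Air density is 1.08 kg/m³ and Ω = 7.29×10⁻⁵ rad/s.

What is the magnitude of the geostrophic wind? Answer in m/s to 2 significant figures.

17 m/s

Coriolis parameter at 32°S:
f = 2Ω sin φ = 2 × 7.29×10⁻⁵ × sin 32° = 7.73×10⁻⁵ s⁻¹
In the Southern Hemisphere f is negative: f = −7.73×10⁻⁵ s⁻¹.
Component geostrophic relations (x east, y north):
u_g = −(1/(fρ)) ∂P/∂y,  v_g = (1/(fρ)) ∂P/∂x
u_g = −(0.40×10⁻³)/(−7.73×10⁻⁵ × 1.08) = 4.79 m/s;  v_g = (1.4×10⁻³)/(−7.73×10⁻⁵ × 1.08) = −16.8 m/s
|V_g| = √(u_g² + v_g²) = 17.4 m/s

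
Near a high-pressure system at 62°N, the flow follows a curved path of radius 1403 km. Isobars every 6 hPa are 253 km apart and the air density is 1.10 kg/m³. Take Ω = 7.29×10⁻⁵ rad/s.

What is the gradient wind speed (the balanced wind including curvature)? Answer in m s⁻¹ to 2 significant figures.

19 m s⁻¹

Coriolis parameter at 62°N:
f = 2Ω sin φ = 2 × 7.29×10⁻⁵ × sin 62° = 1.29×10⁻⁴ s⁻¹
Pressure gradient: |∂P/∂n| = 600 Pa / 253000 m = 2.37×10⁻³ Pa/m
Geostrophic speed: V_g = |∂P/∂n|/(fρ) = 2.37×10⁻³/(1.29×10⁻⁴ × 1.10) = 16.7 m/s
Around a high, pressure-gradient force acts outward with centrifugal, so Coriolis balances both:
fV = (1/ρ)|∂P/∂n| + V²/R  →  V² − fR·V + fR·V_g = 0
With fR = 1.29×10⁻⁴ × 1403×10³ m = 181 m/s:
V = [fR − √((fR)² − 4 fR V_g)]/2 = [181 − √(181² − 4×181×16.7)]/2 = 18.7 m/s
Supergeostrophic (V > V_g = 16.7 m/s), as expected around a high.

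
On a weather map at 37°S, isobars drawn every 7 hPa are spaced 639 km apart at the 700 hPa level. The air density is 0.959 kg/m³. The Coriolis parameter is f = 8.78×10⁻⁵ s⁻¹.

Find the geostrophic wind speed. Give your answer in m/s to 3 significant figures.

13.0 m/s

Pressure gradient: |∂P/∂n| = 700 Pa / 639000 m = 1.10×10⁻³ Pa/m
Geostrophic balance (pressure-gradient force = Coriolis force):
V_g = (1/(fρ)) |∂P/∂n| = 1.10×10⁻³ / (8.78×10⁻⁵ × 0.959) = 13.0 m/s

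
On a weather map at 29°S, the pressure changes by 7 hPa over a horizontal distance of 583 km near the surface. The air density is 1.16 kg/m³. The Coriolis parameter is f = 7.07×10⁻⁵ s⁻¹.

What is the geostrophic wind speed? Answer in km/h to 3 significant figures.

Pressure gradient: |∂P/∂n| = 700 Pa / 583000 m = 1.20×10⁻³ Pa/m
Geostrophic balance (pressure-gradient force = Coriolis force):
V_g = (1/(fρ)) |∂P/∂n| = 1.20×10⁻³ / (7.07×10⁻⁵ × 1.16) = 14.6 m/s
Converting: 14.6 m/s × 3.6 = 52.7 km/h

52.7 km/h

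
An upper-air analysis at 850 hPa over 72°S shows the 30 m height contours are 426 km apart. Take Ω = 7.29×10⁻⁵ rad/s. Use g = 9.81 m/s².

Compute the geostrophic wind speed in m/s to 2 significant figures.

Coriolis parameter at 72°S:
f = 2Ω sin φ = 2 × 7.29×10⁻⁵ × sin 72° = 1.39×10⁻⁴ s⁻¹
Height gradient: |∂Z/∂n| = 30 m / 426000 m = 7.04×10⁻⁵
On a pressure surface, geostrophic balance gives V_g = (g/f)|∂Z/∂n|:
V_g = 9.81 × 7.04×10⁻⁵ / 1.39×10⁻⁴ = 4.98 m/s

5.0 m/s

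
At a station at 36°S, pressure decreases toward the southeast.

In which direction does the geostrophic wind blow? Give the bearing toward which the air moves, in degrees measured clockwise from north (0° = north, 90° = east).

045°

The pressure-gradient force points toward the southeast (bearing 135°).
Geostrophic balance: in the Southern Hemisphere the Coriolis force deflects motion to the left, so the geostrophic wind blows 90° to the left of the pressure-gradient force (low pressure on the right).
Rotating 135° by 90° counterclockwise gives 045° — the wind blows toward the northeast.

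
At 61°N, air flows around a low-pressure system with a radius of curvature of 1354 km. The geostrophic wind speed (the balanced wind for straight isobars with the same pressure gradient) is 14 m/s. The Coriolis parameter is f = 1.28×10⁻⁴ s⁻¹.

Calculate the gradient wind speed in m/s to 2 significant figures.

13 m/s

Around a low, centrifugal force acts outward with Coriolis, so pressure-gradient force balances both:
(1/ρ)|∂P/∂n| = fV + V²/R  →  V² + fR·V − fR·V_g = 0
With fR = 1.28×10⁻⁴ × 1354×10³ m = 173 m/s:
V = [−fR + √((fR)² + 4 fR V_g)]/2 = [−173 + √(173² + 4×173×14)]/2 = 13 m/s
Subgeostrophic (V < V_g = 14 m/s), as expected around a low.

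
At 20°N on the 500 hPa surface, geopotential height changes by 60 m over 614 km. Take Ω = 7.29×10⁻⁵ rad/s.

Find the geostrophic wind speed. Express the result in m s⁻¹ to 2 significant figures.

19 m s⁻¹

Coriolis parameter at 20°N:
f = 2Ω sin φ = 2 × 7.29×10⁻⁵ × sin 20° = 4.99×10⁻⁵ s⁻¹
Height gradient: |∂Z/∂n| = 60 m / 614000 m = 9.77×10⁻⁵
On a pressure surface, geostrophic balance gives V_g = (g/f)|∂Z/∂n|:
V_g = 9.81 × 9.77×10⁻⁵ / 4.99×10⁻⁵ = 19.2 m/s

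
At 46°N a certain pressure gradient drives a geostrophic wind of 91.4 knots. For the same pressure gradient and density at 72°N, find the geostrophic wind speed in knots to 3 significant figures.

69.1 knots

With the same pressure gradient and density, V_g ∝ 1/f ∝ 1/sin φ.
V₂ = V₁ · sin φ₁ / sin φ₂ = 91.4 × sin 46° / sin 72°
V₂ = 91.4 × 0.7193/0.9511 = 69.1 knots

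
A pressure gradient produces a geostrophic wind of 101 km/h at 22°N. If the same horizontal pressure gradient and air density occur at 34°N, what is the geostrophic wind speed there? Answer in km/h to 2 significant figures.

With the same pressure gradient and density, V_g ∝ 1/f ∝ 1/sin φ.
V₂ = V₁ · sin φ₁ / sin φ₂ = 101 × sin 22° / sin 34°
V₂ = 101 × 0.3746/0.5592 = 68 km/h

68 km/h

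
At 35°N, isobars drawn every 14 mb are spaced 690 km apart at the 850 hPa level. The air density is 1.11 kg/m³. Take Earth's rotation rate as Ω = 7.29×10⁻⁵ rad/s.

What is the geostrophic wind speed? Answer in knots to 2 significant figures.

42 knots

Coriolis parameter at 35°N:
f = 2Ω sin φ = 2 × 7.29×10⁻⁵ × sin 35° = 8.36×10⁻⁵ s⁻¹
Pressure gradient: |∂P/∂n| = 1400 Pa / 690000 m = 2.03×10⁻³ Pa/m
Geostrophic balance (pressure-gradient force = Coriolis force):
V_g = (1/(fρ)) |∂P/∂n| = 2.03×10⁻³ / (8.36×10⁻⁵ × 1.11) = 21.9 m/s
Converting: 21.9 m/s × 1.944 = 42 knots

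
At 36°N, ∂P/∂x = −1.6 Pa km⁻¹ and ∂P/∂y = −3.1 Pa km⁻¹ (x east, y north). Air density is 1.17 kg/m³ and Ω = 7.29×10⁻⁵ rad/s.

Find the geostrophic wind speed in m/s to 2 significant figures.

Coriolis parameter at 36°N:
f = 2Ω sin φ = 2 × 7.29×10⁻⁵ × sin 36° = 8.57×10⁻⁵ s⁻¹
Component geostrophic relations (x east, y north):
u_g = −(1/(fρ)) ∂P/∂y,  v_g = (1/(fρ)) ∂P/∂x
u_g = −(−3.1×10⁻³)/(8.57×10⁻⁵ × 1.17) = 30.9 m/s;  v_g = (−1.6×10⁻³)/(8.57×10⁻⁵ × 1.17) = −16.0 m/s
|V_g| = √(u_g² + v_g²) = 34.8 m/s

35 m/s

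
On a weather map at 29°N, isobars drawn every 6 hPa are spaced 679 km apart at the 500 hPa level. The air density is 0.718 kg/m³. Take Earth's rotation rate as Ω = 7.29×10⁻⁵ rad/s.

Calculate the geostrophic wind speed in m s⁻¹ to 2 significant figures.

17 m s⁻¹

Coriolis parameter at 29°N:
f = 2Ω sin φ = 2 × 7.29×10⁻⁵ × sin 29° = 7.07×10⁻⁵ s⁻¹
Pressure gradient: |∂P/∂n| = 600 Pa / 679000 m = 8.84×10⁻⁴ Pa/m
Geostrophic balance (pressure-gradient force = Coriolis force):
V_g = (1/(fρ)) |∂P/∂n| = 8.84×10⁻⁴ / (7.07×10⁻⁵ × 0.718) = 17.4 m/s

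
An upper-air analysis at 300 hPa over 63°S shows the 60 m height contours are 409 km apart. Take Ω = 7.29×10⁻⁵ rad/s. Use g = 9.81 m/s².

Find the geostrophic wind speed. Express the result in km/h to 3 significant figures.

Coriolis parameter at 63°S:
f = 2Ω sin φ = 2 × 7.29×10⁻⁵ × sin 63° = 1.30×10⁻⁴ s⁻¹
Height gradient: |∂Z/∂n| = 60 m / 409000 m = 1.47×10⁻⁴
On a pressure surface, geostrophic balance gives V_g = (g/f)|∂Z/∂n|:
V_g = 9.81 × 1.47×10⁻⁴ / 1.30×10⁻⁴ = 11.1 m/s
Converting: 11.1 m/s × 3.6 = 39.9 km/h

39.9 km/h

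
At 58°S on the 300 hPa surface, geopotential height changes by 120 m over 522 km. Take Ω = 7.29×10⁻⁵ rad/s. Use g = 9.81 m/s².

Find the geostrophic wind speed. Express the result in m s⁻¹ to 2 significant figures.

18 m s⁻¹

Coriolis parameter at 58°S:
f = 2Ω sin φ = 2 × 7.29×10⁻⁵ × sin 58° = 1.24×10⁻⁴ s⁻¹
Height gradient: |∂Z/∂n| = 120 m / 522000 m = 2.30×10⁻⁴
On a pressure surface, geostrophic balance gives V_g = (g/f)|∂Z/∂n|:
V_g = 9.81 × 2.30×10⁻⁴ / 1.24×10⁻⁴ = 18.2 m/s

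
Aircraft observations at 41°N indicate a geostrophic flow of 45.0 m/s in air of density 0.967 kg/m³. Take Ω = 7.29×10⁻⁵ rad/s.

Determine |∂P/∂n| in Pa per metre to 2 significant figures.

4.2×10⁻³ Pa/m

Coriolis parameter at 41°N:
f = 2Ω sin φ = 2 × 7.29×10⁻⁵ × sin 41° = 9.57×10⁻⁵ s⁻¹
Geostrophic balance rearranged: |∂P/∂n| = f ρ V_g
|∂P/∂n| = 9.57×10⁻⁵ × 0.967 × 45.0 = 4.16×10⁻³ Pa/m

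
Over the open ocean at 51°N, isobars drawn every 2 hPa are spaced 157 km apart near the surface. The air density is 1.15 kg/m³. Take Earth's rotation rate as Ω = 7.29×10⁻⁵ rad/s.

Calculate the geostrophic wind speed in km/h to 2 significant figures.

Coriolis parameter at 51°N:
f = 2Ω sin φ = 2 × 7.29×10⁻⁵ × sin 51° = 1.13×10⁻⁴ s⁻¹
Pressure gradient: |∂P/∂n| = 200 Pa / 157000 m = 1.27×10⁻³ Pa/m
Geostrophic balance (pressure-gradient force = Coriolis force):
V_g = (1/(fρ)) |∂P/∂n| = 1.27×10⁻³ / (1.13×10⁻⁴ × 1.15) = 9.78 m/s
Converting: 9.78 m/s × 3.6 = 35 km/h

35 km/h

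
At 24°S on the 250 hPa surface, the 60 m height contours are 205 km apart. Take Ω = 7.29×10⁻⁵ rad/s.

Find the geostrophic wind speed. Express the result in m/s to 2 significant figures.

Coriolis parameter at 24°S:
f = 2Ω sin φ = 2 × 7.29×10⁻⁵ × sin 24° = 5.93×10⁻⁵ s⁻¹
Height gradient: |∂Z/∂n| = 60 m / 205000 m = 2.93×10⁻⁴
On a pressure surface, geostrophic balance gives V_g = (g/f)|∂Z/∂n|:
V_g = 9.81 × 2.93×10⁻⁴ / 5.93×10⁻⁵ = 48.4 m/s

48 m/s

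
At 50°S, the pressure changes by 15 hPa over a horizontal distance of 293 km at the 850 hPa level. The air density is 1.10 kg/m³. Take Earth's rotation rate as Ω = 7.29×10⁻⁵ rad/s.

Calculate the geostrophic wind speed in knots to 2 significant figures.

81 knots

Coriolis parameter at 50°S:
f = 2Ω sin φ = 2 × 7.29×10⁻⁵ × sin 50° = 1.12×10⁻⁴ s⁻¹
Pressure gradient: |∂P/∂n| = 1500 Pa / 293000 m = 5.12×10⁻³ Pa/m
Geostrophic balance (pressure-gradient force = Coriolis force):
V_g = (1/(fρ)) |∂P/∂n| = 5.12×10⁻³ / (1.12×10⁻⁴ × 1.10) = 41.7 m/s
Converting: 41.7 m/s × 1.944 = 81 knots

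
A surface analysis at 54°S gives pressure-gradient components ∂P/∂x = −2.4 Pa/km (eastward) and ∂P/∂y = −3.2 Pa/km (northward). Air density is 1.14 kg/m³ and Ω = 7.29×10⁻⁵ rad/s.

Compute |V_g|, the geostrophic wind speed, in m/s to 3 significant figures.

Coriolis parameter at 54°S:
f = 2Ω sin φ = 2 × 7.29×10⁻⁵ × sin 54° = 1.18×10⁻⁴ s⁻¹
In the Southern Hemisphere f is negative: f = −1.18×10⁻⁴ s⁻¹.
Component geostrophic relations (x east, y north):
u_g = −(1/(fρ)) ∂P/∂y,  v_g = (1/(fρ)) ∂P/∂x
u_g = −(−3.2×10⁻³)/(−1.18×10⁻⁴ × 1.14) = −23.8 m/s;  v_g = (−2.4×10⁻³)/(−1.18×10⁻⁴ × 1.14) = 17.8 m/s
|V_g| = √(u_g² + v_g²) = 29.7 m/s

29.7 m/s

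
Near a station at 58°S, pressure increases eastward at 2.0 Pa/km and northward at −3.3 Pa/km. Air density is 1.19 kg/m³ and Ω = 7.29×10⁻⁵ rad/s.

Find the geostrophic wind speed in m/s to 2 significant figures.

Coriolis parameter at 58°S:
f = 2Ω sin φ = 2 × 7.29×10⁻⁵ × sin 58° = 1.24×10⁻⁴ s⁻¹
In the Southern Hemisphere f is negative: f = −1.24×10⁻⁴ s⁻¹.
Component geostrophic relations (x east, y north):
u_g = −(1/(fρ)) ∂P/∂y,  v_g = (1/(fρ)) ∂P/∂x
u_g = −(−3.3×10⁻³)/(−1.24×10⁻⁴ × 1.19) = −22.4 m/s;  v_g = (2.0×10⁻³)/(−1.24×10⁻⁴ × 1.19) = −13.6 m/s
|V_g| = √(u_g² + v_g²) = 26.2 m/s

26 m/s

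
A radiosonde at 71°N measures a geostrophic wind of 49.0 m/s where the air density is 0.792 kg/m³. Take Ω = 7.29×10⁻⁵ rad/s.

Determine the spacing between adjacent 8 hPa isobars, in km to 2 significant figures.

Coriolis parameter at 71°N:
f = 2Ω sin φ = 2 × 7.29×10⁻⁵ × sin 71° = 1.38×10⁻⁴ s⁻¹
Geostrophic balance rearranged: |∂P/∂n| = f ρ V_g
|∂P/∂n| = 1.38×10⁻⁴ × 0.792 × 49.0 = 5.35×10⁻³ Pa/m
Isobar spacing: Δn = ΔP/|∂P/∂n| = 800 Pa / 5.35×10⁻³ Pa/m = 149534 m ≈ 150 km

150 km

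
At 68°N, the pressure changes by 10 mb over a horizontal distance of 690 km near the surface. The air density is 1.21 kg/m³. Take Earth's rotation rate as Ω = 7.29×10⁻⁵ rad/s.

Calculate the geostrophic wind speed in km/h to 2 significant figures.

32 km/h

Coriolis parameter at 68°N:
f = 2Ω sin φ = 2 × 7.29×10⁻⁵ × sin 68° = 1.35×10⁻⁴ s⁻¹
Pressure gradient: |∂P/∂n| = 1000 Pa / 690000 m = 1.45×10⁻³ Pa/m
Geostrophic balance (pressure-gradient force = Coriolis force):
V_g = (1/(fρ)) |∂P/∂n| = 1.45×10⁻³ / (1.35×10⁻⁴ × 1.21) = 8.86 m/s
Converting: 8.86 m/s × 3.6 = 32 km/h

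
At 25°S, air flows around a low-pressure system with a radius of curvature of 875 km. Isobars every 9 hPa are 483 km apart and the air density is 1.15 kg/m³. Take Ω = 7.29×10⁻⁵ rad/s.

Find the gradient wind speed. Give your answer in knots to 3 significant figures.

Coriolis parameter at 25°S:
f = 2Ω sin φ = 2 × 7.29×10⁻⁵ × sin 25° = 6.16×10⁻⁵ s⁻¹
Pressure gradient: |∂P/∂n| = 900 Pa / 483000 m = 1.86×10⁻³ Pa/m
Geostrophic speed: V_g = |∂P/∂n|/(fρ) = 1.86×10⁻³/(6.16×10⁻⁵ × 1.15) = 26.3 m/s
Around a low, centrifugal force acts outward with Coriolis, so pressure-gradient force balances both:
(1/ρ)|∂P/∂n| = fV + V²/R  →  V² + fR·V − fR·V_g = 0
With fR = 6.16×10⁻⁵ × 875×10³ m = 53.9 m/s:
V = [−fR + √((fR)² + 4 fR V_g)]/2 = [−53.9 + √(53.9² + 4×53.9×26.3)]/2 = 19.4 m/s
Subgeostrophic (V < V_g = 26.3 m/s), as expected around a low.
Converting: 19.4 m/s × 1.944 = 37.6 knots

37.6 knots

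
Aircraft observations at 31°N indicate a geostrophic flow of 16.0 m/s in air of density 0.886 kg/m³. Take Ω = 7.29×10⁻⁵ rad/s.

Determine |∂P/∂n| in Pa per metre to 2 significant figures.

Coriolis parameter at 31°N:
f = 2Ω sin φ = 2 × 7.29×10⁻⁵ × sin 31° = 7.51×10⁻⁵ s⁻¹
Geostrophic balance rearranged: |∂P/∂n| = f ρ V_g
|∂P/∂n| = 7.51×10⁻⁵ × 0.886 × 16.0 = 1.06×10⁻³ Pa/m

1.1×10⁻³ Pa/m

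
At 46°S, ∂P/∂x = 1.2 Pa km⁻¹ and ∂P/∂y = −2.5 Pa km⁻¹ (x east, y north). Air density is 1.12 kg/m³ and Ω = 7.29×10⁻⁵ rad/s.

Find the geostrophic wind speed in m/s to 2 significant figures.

Coriolis parameter at 46°S:
f = 2Ω sin φ = 2 × 7.29×10⁻⁵ × sin 46° = 1.05×10⁻⁴ s⁻¹
In the Southern Hemisphere f is negative: f = −1.05×10⁻⁴ s⁻¹.
Component geostrophic relations (x east, y north):
u_g = −(1/(fρ)) ∂P/∂y,  v_g = (1/(fρ)) ∂P/∂x
u_g = −(−2.5×10⁻³)/(−1.05×10⁻⁴ × 1.12) = −21.3 m/s;  v_g = (1.2×10⁻³)/(−1.05×10⁻⁴ × 1.12) = −10.2 m/s
|V_g| = √(u_g² + v_g²) = 23.6 m/s

24 m/s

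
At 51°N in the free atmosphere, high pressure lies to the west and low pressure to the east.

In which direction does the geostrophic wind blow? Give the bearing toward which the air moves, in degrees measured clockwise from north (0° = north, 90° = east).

The pressure-gradient force points toward the east (bearing 090°).
Geostrophic balance: in the Northern Hemisphere the Coriolis force deflects motion to the right, so the geostrophic wind blows 90° to the right of the pressure-gradient force (low pressure on the left).
Rotating 090° by 90° clockwise gives 180° — the wind blows toward the south.

180°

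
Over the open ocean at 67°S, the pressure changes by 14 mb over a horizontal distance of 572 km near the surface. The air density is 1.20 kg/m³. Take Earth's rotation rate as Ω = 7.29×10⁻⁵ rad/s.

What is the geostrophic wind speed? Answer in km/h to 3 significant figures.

54.7 km/h

Coriolis parameter at 67°S:
f = 2Ω sin φ = 2 × 7.29×10⁻⁵ × sin 67° = 1.34×10⁻⁴ s⁻¹
Pressure gradient: |∂P/∂n| = 1400 Pa / 572000 m = 2.45×10⁻³ Pa/m
Geostrophic balance (pressure-gradient force = Coriolis force):
V_g = (1/(fρ)) |∂P/∂n| = 2.45×10⁻³ / (1.34×10⁻⁴ × 1.20) = 15.2 m/s
Converting: 15.2 m/s × 3.6 = 54.7 km/h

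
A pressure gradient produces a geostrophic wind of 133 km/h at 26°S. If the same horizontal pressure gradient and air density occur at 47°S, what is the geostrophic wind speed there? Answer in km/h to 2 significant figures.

80 km/h

With the same pressure gradient and density, V_g ∝ 1/f ∝ 1/sin φ.
V₂ = V₁ · sin φ₁ / sin φ₂ = 133 × sin 26° / sin 47°
V₂ = 133 × 0.4384/0.7314 = 80 km/h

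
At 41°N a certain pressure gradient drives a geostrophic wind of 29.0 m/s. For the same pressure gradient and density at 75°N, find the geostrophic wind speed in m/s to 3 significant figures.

With the same pressure gradient and density, V_g ∝ 1/f ∝ 1/sin φ.
V₂ = V₁ · sin φ₁ / sin φ₂ = 29.0 × sin 41° / sin 75°
V₂ = 29.0 × 0.6561/0.9659 = 19.7 m/s

19.7 m/s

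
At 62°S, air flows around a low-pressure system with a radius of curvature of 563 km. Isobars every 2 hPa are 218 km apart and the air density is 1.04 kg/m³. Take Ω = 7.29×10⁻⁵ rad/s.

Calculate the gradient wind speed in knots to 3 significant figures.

Coriolis parameter at 62°S:
f = 2Ω sin φ = 2 × 7.29×10⁻⁵ × sin 62° = 1.29×10⁻⁴ s⁻¹
Pressure gradient: |∂P/∂n| = 200 Pa / 218000 m = 9.17×10⁻⁴ Pa/m
Geostrophic speed: V_g = |∂P/∂n|/(fρ) = 9.17×10⁻⁴/(1.29×10⁻⁴ × 1.04) = 6.85 m/s
Around a low, centrifugal force acts outward with Coriolis, so pressure-gradient force balances both:
(1/ρ)|∂P/∂n| = fV + V²/R  →  V² + fR·V − fR·V_g = 0
With fR = 1.29×10⁻⁴ × 563×10³ m = 72.5 m/s:
V = [−fR + √((fR)² + 4 fR V_g)]/2 = [−72.5 + √(72.5² + 4×72.5×6.85)]/2 = 6.3 m/s
Subgeostrophic (V < V_g = 6.85 m/s), as expected around a low.
Converting: 6.3 m/s × 1.944 = 12.3 knots

12.3 knots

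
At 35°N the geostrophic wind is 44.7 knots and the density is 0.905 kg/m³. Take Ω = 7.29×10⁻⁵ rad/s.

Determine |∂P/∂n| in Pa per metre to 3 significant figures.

1.74×10⁻³ Pa/m

Coriolis parameter at 35°N:
f = 2Ω sin φ = 2 × 7.29×10⁻⁵ × sin 35° = 8.36×10⁻⁵ s⁻¹
Wind speed in SI: 44.7 knots = 23.0 m/s
Geostrophic balance rearranged: |∂P/∂n| = f ρ V_g
|∂P/∂n| = 8.36×10⁻⁵ × 0.905 × 23.0 = 1.74×10⁻³ Pa/m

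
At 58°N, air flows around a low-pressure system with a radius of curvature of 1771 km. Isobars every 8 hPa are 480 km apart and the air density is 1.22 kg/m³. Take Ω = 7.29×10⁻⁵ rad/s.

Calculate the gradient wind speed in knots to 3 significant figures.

Coriolis parameter at 58°N:
f = 2Ω sin φ = 2 × 7.29×10⁻⁵ × sin 58° = 1.24×10⁻⁴ s⁻¹
Pressure gradient: |∂P/∂n| = 800 Pa / 480000 m = 1.67×10⁻³ Pa/m
Geostrophic speed: V_g = |∂P/∂n|/(fρ) = 1.67×10⁻³/(1.24×10⁻⁴ × 1.22) = 11.0 m/s
Around a low, centrifugal force acts outward with Coriolis, so pressure-gradient force balances both:
(1/ρ)|∂P/∂n| = fV + V²/R  →  V² + fR·V − fR·V_g = 0
With fR = 1.24×10⁻⁴ × 1771×10³ m = 219 m/s:
V = [−fR + √((fR)² + 4 fR V_g)]/2 = [−219 + √(219² + 4×219×11)]/2 = 10.5 m/s
Subgeostrophic (V < V_g = 11 m/s), as expected around a low.
Converting: 10.5 m/s × 1.944 = 20.5 knots

20.5 knots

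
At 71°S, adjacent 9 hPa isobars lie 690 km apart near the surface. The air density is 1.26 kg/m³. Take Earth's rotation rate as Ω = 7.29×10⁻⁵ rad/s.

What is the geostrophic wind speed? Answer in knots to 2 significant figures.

15 knots

Coriolis parameter at 71°S:
f = 2Ω sin φ = 2 × 7.29×10⁻⁵ × sin 71° = 1.38×10⁻⁴ s⁻¹
Pressure gradient: |∂P/∂n| = 900 Pa / 690000 m = 1.30×10⁻³ Pa/m
Geostrophic balance (pressure-gradient force = Coriolis force):
V_g = (1/(fρ)) |∂P/∂n| = 1.30×10⁻³ / (1.38×10⁻⁴ × 1.26) = 7.51 m/s
Converting: 7.51 m/s × 1.944 = 15 knots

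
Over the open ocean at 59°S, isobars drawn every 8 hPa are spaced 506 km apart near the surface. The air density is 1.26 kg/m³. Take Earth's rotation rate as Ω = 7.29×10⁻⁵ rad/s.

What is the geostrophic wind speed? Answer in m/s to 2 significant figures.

10 m/s

Coriolis parameter at 59°S:
f = 2Ω sin φ = 2 × 7.29×10⁻⁵ × sin 59° = 1.25×10⁻⁴ s⁻¹
Pressure gradient: |∂P/∂n| = 800 Pa / 506000 m = 1.58×10⁻³ Pa/m
Geostrophic balance (pressure-gradient force = Coriolis force):
V_g = (1/(fρ)) |∂P/∂n| = 1.58×10⁻³ / (1.25×10⁻⁴ × 1.26) = 10.0 m/s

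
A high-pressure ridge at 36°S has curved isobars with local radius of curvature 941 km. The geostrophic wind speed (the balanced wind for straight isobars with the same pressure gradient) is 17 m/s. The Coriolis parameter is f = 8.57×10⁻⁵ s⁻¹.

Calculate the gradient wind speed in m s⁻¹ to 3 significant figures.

24.4 m s⁻¹

Around a high, pressure-gradient force acts outward with centrifugal, so Coriolis balances both:
fV = (1/ρ)|∂P/∂n| + V²/R  →  V² − fR·V + fR·V_g = 0
With fR = 8.57×10⁻⁵ × 941×10³ m = 80.6 m/s:
V = [fR − √((fR)² − 4 fR V_g)]/2 = [80.6 − √(80.6² − 4×80.6×17)]/2 = 24.4 m/s
Supergeostrophic (V > V_g = 17 m/s), as expected around a high.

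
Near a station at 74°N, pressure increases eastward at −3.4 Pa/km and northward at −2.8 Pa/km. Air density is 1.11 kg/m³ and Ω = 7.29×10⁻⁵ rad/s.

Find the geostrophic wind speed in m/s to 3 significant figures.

Coriolis parameter at 74°N:
f = 2Ω sin φ = 2 × 7.29×10⁻⁵ × sin 74° = 1.40×10⁻⁴ s⁻¹
Component geostrophic relations (x east, y north):
u_g = −(1/(fρ)) ∂P/∂y,  v_g = (1/(fρ)) ∂P/∂x
u_g = −(−2.8×10⁻³)/(1.40×10⁻⁴ × 1.11) = 18.0 m/s;  v_g = (−3.4×10⁻³)/(1.40×10⁻⁴ × 1.11) = −21.9 m/s
|V_g| = √(u_g² + v_g²) = 28.3 m/s

28.3 m/s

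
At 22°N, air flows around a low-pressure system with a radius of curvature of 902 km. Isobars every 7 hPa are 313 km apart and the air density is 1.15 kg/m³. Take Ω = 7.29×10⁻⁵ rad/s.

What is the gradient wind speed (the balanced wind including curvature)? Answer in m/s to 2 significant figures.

24 m/s

Coriolis parameter at 22°N:
f = 2Ω sin φ = 2 × 7.29×10⁻⁵ × sin 22° = 5.46×10⁻⁵ s⁻¹
Pressure gradient: |∂P/∂n| = 700 Pa / 313000 m = 2.24×10⁻³ Pa/m
Geostrophic speed: V_g = |∂P/∂n|/(fρ) = 2.24×10⁻³/(5.46×10⁻⁵ × 1.15) = 35.6 m/s
Around a low, centrifugal force acts outward with Coriolis, so pressure-gradient force balances both:
(1/ρ)|∂P/∂n| = fV + V²/R  →  V² + fR·V − fR·V_g = 0
With fR = 5.46×10⁻⁵ × 902×10³ m = 49.3 m/s:
V = [−fR + √((fR)² + 4 fR V_g)]/2 = [−49.3 + √(49.3² + 4×49.3×35.6)]/2 = 24 m/s
Subgeostrophic (V < V_g = 35.6 m/s), as expected around a low.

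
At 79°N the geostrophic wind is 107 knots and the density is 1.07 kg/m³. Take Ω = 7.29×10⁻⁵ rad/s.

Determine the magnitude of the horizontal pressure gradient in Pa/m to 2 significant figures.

Coriolis parameter at 79°N:
f = 2Ω sin φ = 2 × 7.29×10⁻⁵ × sin 79° = 1.43×10⁻⁴ s⁻¹
Wind speed in SI: 107 knots = 55.0 m/s
Geostrophic balance rearranged: |∂P/∂n| = f ρ V_g
|∂P/∂n| = 1.43×10⁻⁴ × 1.07 × 55.0 = 8.43×10⁻³ Pa/m

8.4×10⁻³ Pa/m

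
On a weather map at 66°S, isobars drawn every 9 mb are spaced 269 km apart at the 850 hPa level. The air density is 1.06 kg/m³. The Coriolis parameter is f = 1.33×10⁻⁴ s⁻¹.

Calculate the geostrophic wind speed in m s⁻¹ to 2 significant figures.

Pressure gradient: |∂P/∂n| = 900 Pa / 269000 m = 3.35×10⁻³ Pa/m
Geostrophic balance (pressure-gradient force = Coriolis force):
V_g = (1/(fρ)) |∂P/∂n| = 3.35×10⁻³ / (1.33×10⁻⁴ × 1.06) = 23.7 m/s

24 m s⁻¹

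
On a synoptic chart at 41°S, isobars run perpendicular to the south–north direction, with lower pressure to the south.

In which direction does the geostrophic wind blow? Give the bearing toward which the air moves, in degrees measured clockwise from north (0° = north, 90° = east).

The pressure-gradient force points toward the south (bearing 180°).
Geostrophic balance: in the Southern Hemisphere the Coriolis force deflects motion to the left, so the geostrophic wind blows 90° to the left of the pressure-gradient force (low pressure on the right).
Rotating 180° by 90° counterclockwise gives 090° — the wind blows toward the east.

090°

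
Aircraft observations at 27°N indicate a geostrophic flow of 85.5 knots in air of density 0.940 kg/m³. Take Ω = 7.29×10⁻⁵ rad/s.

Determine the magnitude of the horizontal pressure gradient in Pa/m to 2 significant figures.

2.7×10⁻³ Pa/m

Coriolis parameter at 27°N:
f = 2Ω sin φ = 2 × 7.29×10⁻⁵ × sin 27° = 6.62×10⁻⁵ s⁻¹
Wind speed in SI: 85.5 knots = 44.0 m/s
Geostrophic balance rearranged: |∂P/∂n| = f ρ V_g
|∂P/∂n| = 6.62×10⁻⁵ × 0.940 × 44.0 = 2.74×10⁻³ Pa/m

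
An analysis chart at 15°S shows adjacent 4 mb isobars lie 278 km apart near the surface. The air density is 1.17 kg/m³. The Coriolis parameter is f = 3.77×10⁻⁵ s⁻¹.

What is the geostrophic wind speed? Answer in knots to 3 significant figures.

Pressure gradient: |∂P/∂n| = 400 Pa / 278000 m = 1.44×10⁻³ Pa/m
Geostrophic balance (pressure-gradient force = Coriolis force):
V_g = (1/(fρ)) |∂P/∂n| = 1.44×10⁻³ / (3.77×10⁻⁵ × 1.17) = 32.6 m/s
Converting: 32.6 m/s × 1.944 = 63.4 knots

63.4 knots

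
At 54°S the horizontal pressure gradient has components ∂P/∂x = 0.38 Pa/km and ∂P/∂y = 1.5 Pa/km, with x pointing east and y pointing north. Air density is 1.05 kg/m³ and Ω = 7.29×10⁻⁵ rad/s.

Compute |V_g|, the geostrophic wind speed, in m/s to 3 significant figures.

Coriolis parameter at 54°S:
f = 2Ω sin φ = 2 × 7.29×10⁻⁵ × sin 54° = 1.18×10⁻⁴ s⁻¹
In the Southern Hemisphere f is negative: f = −1.18×10⁻⁴ s⁻¹.
Component geostrophic relations (x east, y north):
u_g = −(1/(fρ)) ∂P/∂y,  v_g = (1/(fρ)) ∂P/∂x
u_g = −(1.5×10⁻³)/(−1.18×10⁻⁴ × 1.05) = 12.1 m/s;  v_g = (0.38×10⁻³)/(−1.18×10⁻⁴ × 1.05) = −3.07 m/s
|V_g| = √(u_g² + v_g²) = 12.5 m/s

12.5 m/s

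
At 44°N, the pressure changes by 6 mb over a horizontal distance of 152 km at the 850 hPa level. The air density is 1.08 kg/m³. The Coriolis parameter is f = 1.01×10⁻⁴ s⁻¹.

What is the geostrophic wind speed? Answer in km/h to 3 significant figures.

Pressure gradient: |∂P/∂n| = 600 Pa / 152000 m = 3.95×10⁻³ Pa/m
Geostrophic balance (pressure-gradient force = Coriolis force):
V_g = (1/(fρ)) |∂P/∂n| = 3.95×10⁻³ / (1.01×10⁻⁴ × 1.08) = 36.2 m/s
Converting: 36.2 m/s × 3.6 = 130 km/h

130 km/h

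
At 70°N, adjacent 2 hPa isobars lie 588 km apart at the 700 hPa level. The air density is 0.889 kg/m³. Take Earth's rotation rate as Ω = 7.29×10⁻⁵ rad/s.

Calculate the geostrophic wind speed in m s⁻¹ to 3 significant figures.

2.79 m s⁻¹

Coriolis parameter at 70°N:
f = 2Ω sin φ = 2 × 7.29×10⁻⁵ × sin 70° = 1.37×10⁻⁴ s⁻¹
Pressure gradient: |∂P/∂n| = 200 Pa / 588000 m = 3.40×10⁻⁴ Pa/m
Geostrophic balance (pressure-gradient force = Coriolis force):
V_g = (1/(fρ)) |∂P/∂n| = 3.40×10⁻⁴ / (1.37×10⁻⁴ × 0.889) = 2.79 m/s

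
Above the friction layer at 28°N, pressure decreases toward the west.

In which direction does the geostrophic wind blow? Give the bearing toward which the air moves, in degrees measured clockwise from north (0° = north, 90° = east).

The pressure-gradient force points toward the west (bearing 270°).
Geostrophic balance: in the Northern Hemisphere the Coriolis force deflects motion to the right, so the geostrophic wind blows 90° to the right of the pressure-gradient force (low pressure on the left).
Rotating 270° by 90° clockwise gives 000° — the wind blows toward the north.

000°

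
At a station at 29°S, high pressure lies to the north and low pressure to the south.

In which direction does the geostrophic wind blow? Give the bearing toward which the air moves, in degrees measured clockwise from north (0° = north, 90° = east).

090°

The pressure-gradient force points toward the south (bearing 180°).
Geostrophic balance: in the Southern Hemisphere the Coriolis force deflects motion to the left, so the geostrophic wind blows 90° to the left of the pressure-gradient force (low pressure on the right).
Rotating 180° by 90° counterclockwise gives 090° — the wind blows toward the east.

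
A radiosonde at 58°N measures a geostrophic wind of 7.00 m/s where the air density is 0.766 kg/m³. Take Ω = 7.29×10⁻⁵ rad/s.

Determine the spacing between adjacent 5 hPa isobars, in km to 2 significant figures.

Coriolis parameter at 58°N:
f = 2Ω sin φ = 2 × 7.29×10⁻⁵ × sin 58° = 1.24×10⁻⁴ s⁻¹
Geostrophic balance rearranged: |∂P/∂n| = f ρ V_g
|∂P/∂n| = 1.24×10⁻⁴ × 0.766 × 7.00 = 6.63×10⁻⁴ Pa/m
Isobar spacing: Δn = ΔP/|∂P/∂n| = 500 Pa / 6.63×10⁻⁴ Pa/m = 754163 m ≈ 750 km

750 km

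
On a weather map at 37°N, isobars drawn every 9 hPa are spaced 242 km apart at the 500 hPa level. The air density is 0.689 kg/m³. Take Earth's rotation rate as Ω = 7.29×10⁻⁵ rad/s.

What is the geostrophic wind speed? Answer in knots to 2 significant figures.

Coriolis parameter at 37°N:
f = 2Ω sin φ = 2 × 7.29×10⁻⁵ × sin 37° = 8.77×10⁻⁵ s⁻¹
Pressure gradient: |∂P/∂n| = 900 Pa / 242000 m = 3.72×10⁻³ Pa/m
Geostrophic balance (pressure-gradient force = Coriolis force):
V_g = (1/(fρ)) |∂P/∂n| = 3.72×10⁻³ / (8.77×10⁻⁵ × 0.689) = 61.5 m/s
Converting: 61.5 m/s × 1.944 = 120 knots

120 knots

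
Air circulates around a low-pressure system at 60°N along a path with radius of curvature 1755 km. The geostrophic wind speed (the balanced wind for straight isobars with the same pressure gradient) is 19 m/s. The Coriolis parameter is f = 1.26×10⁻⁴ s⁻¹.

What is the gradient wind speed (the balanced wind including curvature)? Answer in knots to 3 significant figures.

Around a low, centrifugal force acts outward with Coriolis, so pressure-gradient force balances both:
(1/ρ)|∂P/∂n| = fV + V²/R  →  V² + fR·V − fR·V_g = 0
With fR = 1.26×10⁻⁴ × 1755×10³ m = 221 m/s:
V = [−fR + √((fR)² + 4 fR V_g)]/2 = [−221 + √(221² + 4×221×19)]/2 = 17.6 m/s
Subgeostrophic (V < V_g = 19 m/s), as expected around a low.
Converting: 17.6 m/s × 1.944 = 34.2 knots

34.2 knots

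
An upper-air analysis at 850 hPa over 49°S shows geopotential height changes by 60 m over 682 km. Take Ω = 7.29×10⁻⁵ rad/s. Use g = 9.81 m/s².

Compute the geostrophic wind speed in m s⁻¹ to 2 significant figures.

7.8 m s⁻¹

Coriolis parameter at 49°S:
f = 2Ω sin φ = 2 × 7.29×10⁻⁵ × sin 49° = 1.10×10⁻⁴ s⁻¹
Height gradient: |∂Z/∂n| = 60 m / 682000 m = 8.80×10⁻⁵
On a pressure surface, geostrophic balance gives V_g = (g/f)|∂Z/∂n|:
V_g = 9.81 × 8.80×10⁻⁵ / 1.10×10⁻⁴ = 7.84 m/s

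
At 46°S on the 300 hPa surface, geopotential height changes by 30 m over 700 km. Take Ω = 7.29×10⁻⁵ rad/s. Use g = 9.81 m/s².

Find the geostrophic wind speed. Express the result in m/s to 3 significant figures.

Coriolis parameter at 46°S:
f = 2Ω sin φ = 2 × 7.29×10⁻⁵ × sin 46° = 1.05×10⁻⁴ s⁻¹
Height gradient: |∂Z/∂n| = 30 m / 700000 m = 4.29×10⁻⁵
On a pressure surface, geostrophic balance gives V_g = (g/f)|∂Z/∂n|:
V_g = 9.81 × 4.29×10⁻⁵ / 1.05×10⁻⁴ = 4.01 m/s

4.01 m/s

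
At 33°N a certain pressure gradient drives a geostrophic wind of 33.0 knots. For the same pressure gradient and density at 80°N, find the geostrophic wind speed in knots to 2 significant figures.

With the same pressure gradient and density, V_g ∝ 1/f ∝ 1/sin φ.
V₂ = V₁ · sin φ₁ / sin φ₂ = 33.0 × sin 33° / sin 80°
V₂ = 33.0 × 0.5446/0.9848 = 18 knots

18 knots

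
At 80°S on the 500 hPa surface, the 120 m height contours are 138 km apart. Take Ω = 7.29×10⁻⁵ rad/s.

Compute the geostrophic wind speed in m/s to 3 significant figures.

Coriolis parameter at 80°S:
f = 2Ω sin φ = 2 × 7.29×10⁻⁵ × sin 80° = 1.44×10⁻⁴ s⁻¹
Height gradient: |∂Z/∂n| = 120 m / 138000 m = 8.70×10⁻⁴
On a pressure surface, geostrophic balance gives V_g = (g/f)|∂Z/∂n|:
V_g = 9.81 × 8.70×10⁻⁴ / 1.44×10⁻⁴ = 59.4 m/s

59.4 m/s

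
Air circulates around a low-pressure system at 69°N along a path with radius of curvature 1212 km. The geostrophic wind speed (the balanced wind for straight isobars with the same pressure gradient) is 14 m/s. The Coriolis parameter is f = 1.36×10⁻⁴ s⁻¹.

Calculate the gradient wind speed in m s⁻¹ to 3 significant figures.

Around a low, centrifugal force acts outward with Coriolis, so pressure-gradient force balances both:
(1/ρ)|∂P/∂n| = fV + V²/R  →  V² + fR·V − fR·V_g = 0
With fR = 1.36×10⁻⁴ × 1212×10³ m = 165 m/s:
V = [−fR + √((fR)² + 4 fR V_g)]/2 = [−165 + √(165² + 4×165×14)]/2 = 13 m/s
Subgeostrophic (V < V_g = 14 m/s), as expected around a low.

13.0 m s⁻¹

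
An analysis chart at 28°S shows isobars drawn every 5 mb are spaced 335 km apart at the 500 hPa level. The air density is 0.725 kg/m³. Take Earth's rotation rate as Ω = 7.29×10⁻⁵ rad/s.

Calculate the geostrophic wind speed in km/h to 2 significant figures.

Coriolis parameter at 28°S:
f = 2Ω sin φ = 2 × 7.29×10⁻⁵ × sin 28° = 6.84×10⁻⁵ s⁻¹
Pressure gradient: |∂P/∂n| = 500 Pa / 335000 m = 1.49×10⁻³ Pa/m
Geostrophic balance (pressure-gradient force = Coriolis force):
V_g = (1/(fρ)) |∂P/∂n| = 1.49×10⁻³ / (6.84×10⁻⁵ × 0.725) = 30.1 m/s
Converting: 30.1 m/s × 3.6 = 110 km/h

110 km/h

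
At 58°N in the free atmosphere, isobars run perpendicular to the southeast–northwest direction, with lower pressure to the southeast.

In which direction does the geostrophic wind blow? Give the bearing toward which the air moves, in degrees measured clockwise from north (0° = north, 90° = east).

225°

The pressure-gradient force points toward the southeast (bearing 135°).
Geostrophic balance: in the Northern Hemisphere the Coriolis force deflects motion to the right, so the geostrophic wind blows 90° to the right of the pressure-gradient force (low pressure on the left).
Rotating 135° by 90° clockwise gives 225° — the wind blows toward the southwest.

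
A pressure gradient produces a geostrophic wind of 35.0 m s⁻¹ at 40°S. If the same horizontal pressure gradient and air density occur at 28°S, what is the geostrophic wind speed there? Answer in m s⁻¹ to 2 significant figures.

48 m s⁻¹

With the same pressure gradient and density, V_g ∝ 1/f ∝ 1/sin φ.
V₂ = V₁ · sin φ₁ / sin φ₂ = 35.0 × sin 40° / sin 28°
V₂ = 35.0 × 0.6428/0.4695 = 48 m s⁻¹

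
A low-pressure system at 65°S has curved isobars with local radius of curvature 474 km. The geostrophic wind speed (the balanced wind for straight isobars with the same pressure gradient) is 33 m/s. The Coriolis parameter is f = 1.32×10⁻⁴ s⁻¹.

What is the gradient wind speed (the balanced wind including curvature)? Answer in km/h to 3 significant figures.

86.0 km/h

Around a low, centrifugal force acts outward with Coriolis, so pressure-gradient force balances both:
(1/ρ)|∂P/∂n| = fV + V²/R  →  V² + fR·V − fR·V_g = 0
With fR = 1.32×10⁻⁴ × 474×10³ m = 62.6 m/s:
V = [−fR + √((fR)² + 4 fR V_g)]/2 = [−62.6 + √(62.6² + 4×62.6×33)]/2 = 23.9 m/s
Subgeostrophic (V < V_g = 33 m/s), as expected around a low.
Converting: 23.9 m/s × 3.6 = 86.0 km/h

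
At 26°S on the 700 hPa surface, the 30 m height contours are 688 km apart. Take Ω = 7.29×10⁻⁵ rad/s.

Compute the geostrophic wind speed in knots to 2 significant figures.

13 knots

Coriolis parameter at 26°S:
f = 2Ω sin φ = 2 × 7.29×10⁻⁵ × sin 26° = 6.39×10⁻⁵ s⁻¹
Height gradient: |∂Z/∂n| = 30 m / 688000 m = 4.36×10⁻⁵
On a pressure surface, geostrophic balance gives V_g = (g/f)|∂Z/∂n|:
V_g = 9.81 × 4.36×10⁻⁵ / 6.39×10⁻⁵ = 6.69 m/s
Converting: 6.69 m/s × 1.944 = 13 knots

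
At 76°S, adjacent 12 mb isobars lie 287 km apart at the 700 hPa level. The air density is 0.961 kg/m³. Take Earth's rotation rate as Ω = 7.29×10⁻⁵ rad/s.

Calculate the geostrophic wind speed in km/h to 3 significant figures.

Coriolis parameter at 76°S:
f = 2Ω sin φ = 2 × 7.29×10⁻⁵ × sin 76° = 1.41×10⁻⁴ s⁻¹
Pressure gradient: |∂P/∂n| = 1200 Pa / 287000 m = 4.18×10⁻³ Pa/m
Geostrophic balance (pressure-gradient force = Coriolis force):
V_g = (1/(fρ)) |∂P/∂n| = 4.18×10⁻³ / (1.41×10⁻⁴ × 0.961) = 30.8 m/s
Converting: 30.8 m/s × 3.6 = 111 km/h

111 km/h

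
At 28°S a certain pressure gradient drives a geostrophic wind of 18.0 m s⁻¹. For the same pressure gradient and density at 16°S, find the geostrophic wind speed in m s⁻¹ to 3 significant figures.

With the same pressure gradient and density, V_g ∝ 1/f ∝ 1/sin φ.
V₂ = V₁ · sin φ₁ / sin φ₂ = 18.0 × sin 28° / sin 16°
V₂ = 18.0 × 0.4695/0.2756 = 30.7 m s⁻¹

30.7 m s⁻¹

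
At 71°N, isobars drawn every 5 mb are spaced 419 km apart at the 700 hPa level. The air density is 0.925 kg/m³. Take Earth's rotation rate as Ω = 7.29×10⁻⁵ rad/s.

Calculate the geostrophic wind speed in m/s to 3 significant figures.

Coriolis parameter at 71°N:
f = 2Ω sin φ = 2 × 7.29×10⁻⁵ × sin 71° = 1.38×10⁻⁴ s⁻¹
Pressure gradient: |∂P/∂n| = 500 Pa / 419000 m = 1.19×10⁻³ Pa/m
Geostrophic balance (pressure-gradient force = Coriolis force):
V_g = (1/(fρ)) |∂P/∂n| = 1.19×10⁻³ / (1.38×10⁻⁴ × 0.925) = 9.36 m/s

9.36 m/s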